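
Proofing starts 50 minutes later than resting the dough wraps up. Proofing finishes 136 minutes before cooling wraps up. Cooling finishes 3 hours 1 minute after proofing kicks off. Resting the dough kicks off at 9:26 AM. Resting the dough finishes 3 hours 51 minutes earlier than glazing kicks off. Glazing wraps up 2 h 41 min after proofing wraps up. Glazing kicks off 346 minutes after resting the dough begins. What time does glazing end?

Glazing starts at 9:26 AM + 346 min = 3:12 PM.
Resting the dough ends at 3:12 PM − 231 min = 11:21 AM.
Proofing starts at 11:21 AM + 50 min = 12:11 PM.
Cooling ends at 12:11 PM + 181 min = 3:12 PM.
Proofing ends at 3:12 PM − 136 min = 12:56 PM.
Glazing ends at 12:56 PM + 161 min = 3:37 PM.

3:37 PM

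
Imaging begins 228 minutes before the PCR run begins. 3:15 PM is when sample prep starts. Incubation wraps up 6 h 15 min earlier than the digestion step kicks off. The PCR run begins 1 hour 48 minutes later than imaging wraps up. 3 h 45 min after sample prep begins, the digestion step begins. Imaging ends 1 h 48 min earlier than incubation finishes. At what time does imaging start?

8:57 AM

The digestion step starts at 3:15 PM + 225 min = 7:00 PM.
Incubation ends at 7:00 PM − 375 min = 12:45 PM.
Imaging ends at 12:45 PM − 108 min = 10:57 AM.
The PCR run starts at 10:57 AM + 108 min = 12:45 PM.
Imaging starts at 12:45 PM − 228 min = 8:57 AM.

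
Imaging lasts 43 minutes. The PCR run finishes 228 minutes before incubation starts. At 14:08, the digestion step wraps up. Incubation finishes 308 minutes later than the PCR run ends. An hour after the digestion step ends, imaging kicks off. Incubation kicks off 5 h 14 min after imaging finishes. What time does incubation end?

Imaging starts at 14:08 + 60 min = 15:08.
Imaging ends at 15:08 + 43 min = 15:51.
Incubation starts at 15:51 + 314 min = 21:05.
The PCR run ends at 21:05 − 228 min = 17:17.
Incubation ends at 17:17 + 308 min = 22:25.

22:25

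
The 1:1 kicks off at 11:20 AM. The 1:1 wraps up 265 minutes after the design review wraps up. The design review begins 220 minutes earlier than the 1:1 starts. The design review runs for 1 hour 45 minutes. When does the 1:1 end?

The design review starts at 11:20 AM − 220 min = 7:40 AM.
The design review ends at 7:40 AM + 105 min = 9:25 AM.
The 1:1 ends at 9:25 AM + 265 min = 1:50 PM.

1:50 PM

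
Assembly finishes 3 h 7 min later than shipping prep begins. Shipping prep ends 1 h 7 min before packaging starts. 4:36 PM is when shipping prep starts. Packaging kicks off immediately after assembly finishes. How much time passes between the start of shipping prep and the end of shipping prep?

two hours

Assembly ends at 4:36 PM + 187 min = 7:43 PM.
So packaging starts at 7:43 PM.
Shipping prep ends at 7:43 PM − 67 min = 6:36 PM.
From 4:36 PM to 6:36 PM is two hours.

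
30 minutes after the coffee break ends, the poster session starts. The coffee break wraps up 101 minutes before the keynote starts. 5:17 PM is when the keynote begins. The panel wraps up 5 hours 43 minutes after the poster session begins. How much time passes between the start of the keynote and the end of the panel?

The coffee break ends at 5:17 PM − 101 min = 3:36 PM.
The poster session starts at 3:36 PM + 30 min = 4:06 PM.
The panel ends at 4:06 PM + 343 min = 9:49 PM.
From 5:17 PM to 9:49 PM is 4 hours 32 minutes.

4 hours 32 minutes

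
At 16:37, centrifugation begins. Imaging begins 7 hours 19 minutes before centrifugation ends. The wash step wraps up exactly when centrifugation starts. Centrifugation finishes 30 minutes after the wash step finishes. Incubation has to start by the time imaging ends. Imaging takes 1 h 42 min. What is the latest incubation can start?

The wash step ends at 16:37.
Centrifugation ends at 16:37 + 30 min = 17:07.
Imaging starts at 17:07 − 439 min = 09:48.
Imaging ends at 09:48 + 102 min = 11:30.
Incubation is bounded by imaging, so the latest it can start is 11:30.

11:30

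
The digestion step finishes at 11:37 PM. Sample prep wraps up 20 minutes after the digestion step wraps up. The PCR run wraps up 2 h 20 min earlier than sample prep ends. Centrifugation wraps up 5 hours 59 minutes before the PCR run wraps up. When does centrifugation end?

Sample prep ends at 11:37 PM + 20 min = 11:57 PM.
The PCR run ends at 11:57 PM − 140 min = 9:37 PM.
Centrifugation ends at 9:37 PM − 359 min = 3:38 PM.

3:38 PM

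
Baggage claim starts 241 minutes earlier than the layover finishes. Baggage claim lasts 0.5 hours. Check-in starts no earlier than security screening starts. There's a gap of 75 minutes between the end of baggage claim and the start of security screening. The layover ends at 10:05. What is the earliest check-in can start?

Baggage claim starts at 10:05 − 241 min = 06:04.
Baggage claim ends at 06:04 + 30 min = 06:34.
Security screening starts at 06:34 + 75 min = 07:49.
Check-in is bounded by security screening, so the earliest it can start is 07:49.

07:49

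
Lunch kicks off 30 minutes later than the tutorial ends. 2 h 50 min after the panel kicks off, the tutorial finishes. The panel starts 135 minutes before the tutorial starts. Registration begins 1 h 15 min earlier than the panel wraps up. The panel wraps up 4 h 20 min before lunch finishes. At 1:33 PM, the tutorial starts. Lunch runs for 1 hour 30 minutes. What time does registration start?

10:33 AM

The panel starts at 1:33 PM − 135 min = 11:18 AM.
The tutorial ends at 11:18 AM + 170 min = 2:08 PM.
Lunch starts at 2:08 PM + 30 min = 2:38 PM.
Lunch ends at 2:38 PM + 90 min = 4:08 PM.
The panel ends at 4:08 PM − 260 min = 11:48 AM.
Registration starts at 11:48 AM − 75 min = 10:33 AM.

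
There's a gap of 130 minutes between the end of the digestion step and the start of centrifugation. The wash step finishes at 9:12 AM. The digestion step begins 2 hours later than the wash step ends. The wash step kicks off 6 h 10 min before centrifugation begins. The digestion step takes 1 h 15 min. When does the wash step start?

The digestion step starts at 9:12 AM + 120 min = 11:12 AM.
The digestion step ends at 11:12 AM + 75 min = 12:27 PM.
Centrifugation starts at 12:27 PM + 130 min = 2:37 PM.
The wash step starts at 2:37 PM − 370 min = 8:27 AM.

8:27 AM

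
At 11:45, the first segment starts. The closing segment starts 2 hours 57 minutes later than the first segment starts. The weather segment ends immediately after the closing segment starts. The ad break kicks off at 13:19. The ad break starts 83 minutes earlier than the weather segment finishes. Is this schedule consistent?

The closing segment starts at 11:45 + 177 min = 14:42.
So the weather segment ends at 14:42.
The ad break starts at 14:42 − 83 min = 13:19.
That matches the stated 13:19, so the schedule is consistent.

Yes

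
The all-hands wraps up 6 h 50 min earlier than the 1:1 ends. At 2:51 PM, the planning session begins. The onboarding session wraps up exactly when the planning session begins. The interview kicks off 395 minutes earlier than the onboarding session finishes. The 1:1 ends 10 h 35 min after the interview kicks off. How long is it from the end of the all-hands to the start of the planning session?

The onboarding session ends at 2:51 PM.
The interview starts at 2:51 PM − 395 min = 8:16 AM.
The 1:1 ends at 8:16 AM + 635 min = 6:51 PM.
The all-hands ends at 6:51 PM − 410 min = 12:01 PM.
From 12:01 PM to 2:51 PM is 2 h 50 min.

2 h 50 min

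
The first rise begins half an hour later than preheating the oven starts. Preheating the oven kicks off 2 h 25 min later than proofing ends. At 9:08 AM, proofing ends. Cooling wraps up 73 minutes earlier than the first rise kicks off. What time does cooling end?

10:50 AM

Preheating the oven starts at 9:08 AM + 145 min = 11:33 AM.
The first rise starts at 11:33 AM + 30 min = 12:03 PM.
Cooling ends at 12:03 PM − 73 min = 10:50 AM.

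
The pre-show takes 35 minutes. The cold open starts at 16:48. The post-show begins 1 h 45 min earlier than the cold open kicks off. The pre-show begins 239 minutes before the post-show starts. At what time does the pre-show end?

11:39

The post-show starts at 16:48 − 105 min = 15:03.
The pre-show starts at 15:03 − 239 min = 11:04.
The pre-show ends at 11:04 + 35 min = 11:39.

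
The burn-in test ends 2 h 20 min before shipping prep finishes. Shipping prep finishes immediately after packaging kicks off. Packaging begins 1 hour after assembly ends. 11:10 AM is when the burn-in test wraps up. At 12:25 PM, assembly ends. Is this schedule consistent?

No

Packaging starts at 12:25 PM + 60 min = 1:25 PM.
So shipping prep ends at 1:25 PM.
The burn-in test ends at 1:25 PM − 140 min = 11:05 AM.
But the burn-in test is also said to end at 11:10 AM — a 5-minute conflict.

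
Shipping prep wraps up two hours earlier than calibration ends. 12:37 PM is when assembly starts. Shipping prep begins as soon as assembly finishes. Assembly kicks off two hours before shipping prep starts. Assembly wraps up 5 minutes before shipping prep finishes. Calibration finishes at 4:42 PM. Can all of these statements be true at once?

Yes

Shipping prep ends at 4:42 PM − 120 min = 2:42 PM.
Assembly ends at 2:42 PM − 5 min = 2:37 PM.
So shipping prep starts at 2:37 PM.
Assembly starts at 2:37 PM − 120 min = 12:37 PM.
That matches the stated 12:37 PM, so the schedule is consistent.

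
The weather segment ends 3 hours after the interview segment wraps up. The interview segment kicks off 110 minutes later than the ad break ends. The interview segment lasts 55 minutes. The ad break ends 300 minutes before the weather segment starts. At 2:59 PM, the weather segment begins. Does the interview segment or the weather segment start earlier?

the interview segment

The ad break ends at 2:59 PM − 300 min = 9:59 AM.
The interview segment starts at 9:59 AM + 110 min = 11:49 AM.
The interview segment starts at 11:49 AM and the weather segment starts at 2:59 PM, so the interview segment is first.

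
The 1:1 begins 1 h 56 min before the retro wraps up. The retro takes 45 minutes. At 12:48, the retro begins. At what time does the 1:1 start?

The retro ends at 12:48 + 45 min = 13:33.
The 1:1 starts at 13:33 − 116 min = 11:37.

11:37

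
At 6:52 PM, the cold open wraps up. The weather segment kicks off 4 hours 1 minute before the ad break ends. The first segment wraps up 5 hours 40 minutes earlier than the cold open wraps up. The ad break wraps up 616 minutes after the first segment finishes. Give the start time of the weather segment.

The first segment ends at 6:52 PM − 340 min = 1:12 PM.
The ad break ends at 1:12 PM + 616 min = 11:28 PM.
The weather segment starts at 11:28 PM − 241 min = 7:27 PM.

7:27 PM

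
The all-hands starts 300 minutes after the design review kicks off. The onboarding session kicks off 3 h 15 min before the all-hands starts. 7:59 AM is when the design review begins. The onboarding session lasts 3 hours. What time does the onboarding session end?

12:44 PM

The all-hands starts at 7:59 AM + 300 min = 12:59 PM.
The onboarding session starts at 12:59 PM − 195 min = 9:44 AM.
The onboarding session ends at 9:44 AM + 180 min = 12:44 PM.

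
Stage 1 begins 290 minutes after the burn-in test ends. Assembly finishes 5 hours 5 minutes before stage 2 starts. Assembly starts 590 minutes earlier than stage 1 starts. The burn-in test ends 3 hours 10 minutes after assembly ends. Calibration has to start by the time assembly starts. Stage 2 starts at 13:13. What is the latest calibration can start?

Assembly ends at 13:13 − 305 min = 08:08.
The burn-in test ends at 08:08 + 190 min = 11:18.
Stage 1 starts at 11:18 + 290 min = 16:08.
Assembly starts at 16:08 − 590 min = 06:18.
Calibration is bounded by assembly, so the latest it can start is 06:18.

06:18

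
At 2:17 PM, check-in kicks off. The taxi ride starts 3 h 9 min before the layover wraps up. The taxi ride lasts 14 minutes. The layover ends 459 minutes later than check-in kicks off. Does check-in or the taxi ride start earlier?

check-in

The layover ends at 2:17 PM + 459 min = 9:56 PM.
The taxi ride starts at 9:56 PM − 189 min = 6:47 PM.
Check-in starts at 2:17 PM and the taxi ride starts at 6:47 PM, so check-in is first.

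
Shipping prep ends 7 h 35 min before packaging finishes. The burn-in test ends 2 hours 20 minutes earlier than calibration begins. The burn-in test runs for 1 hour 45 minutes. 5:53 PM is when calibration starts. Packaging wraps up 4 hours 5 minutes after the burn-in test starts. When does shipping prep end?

The burn-in test ends at 5:53 PM − 140 min = 3:33 PM.
The burn-in test starts at 3:33 PM − 105 min = 1:48 PM.
Packaging ends at 1:48 PM + 245 min = 5:53 PM.
Shipping prep ends at 5:53 PM − 455 min = 10:18 AM.

10:18 AM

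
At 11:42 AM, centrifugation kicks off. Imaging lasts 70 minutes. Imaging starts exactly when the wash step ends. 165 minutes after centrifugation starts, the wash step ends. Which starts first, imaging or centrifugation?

The wash step ends at 11:42 AM + 165 min = 2:27 PM.
So imaging starts at 2:27 PM.
Imaging starts at 2:27 PM and centrifugation starts at 11:42 AM, so centrifugation is first.

centrifugation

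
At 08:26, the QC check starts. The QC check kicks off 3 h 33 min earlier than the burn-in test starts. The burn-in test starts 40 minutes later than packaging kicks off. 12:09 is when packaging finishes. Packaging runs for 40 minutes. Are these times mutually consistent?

Packaging starts at 12:09 − 40 min = 11:29.
The burn-in test starts at 11:29 + 40 min = 12:09.
The QC check starts at 12:09 − 213 min = 08:36.
But the QC check is also said to start at 08:26 — a 10-minute conflict.

No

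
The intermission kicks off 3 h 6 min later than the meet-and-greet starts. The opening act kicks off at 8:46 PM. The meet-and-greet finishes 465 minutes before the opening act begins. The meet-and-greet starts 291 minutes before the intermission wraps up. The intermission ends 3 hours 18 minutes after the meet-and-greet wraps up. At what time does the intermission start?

2:34 PM

The meet-and-greet ends at 8:46 PM − 465 min = 1:01 PM.
The intermission ends at 1:01 PM + 198 min = 4:19 PM.
The meet-and-greet starts at 4:19 PM − 291 min = 11:28 AM.
The intermission starts at 11:28 AM + 186 min = 2:34 PM.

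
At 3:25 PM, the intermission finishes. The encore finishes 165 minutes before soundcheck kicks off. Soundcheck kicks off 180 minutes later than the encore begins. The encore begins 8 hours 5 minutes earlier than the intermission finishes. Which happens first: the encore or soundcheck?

the encore

The encore starts at 3:25 PM − 485 min = 7:20 AM.
Soundcheck starts at 7:20 AM + 180 min = 10:20 AM.
The encore starts at 7:20 AM and soundcheck starts at 10:20 AM, so the encore is first.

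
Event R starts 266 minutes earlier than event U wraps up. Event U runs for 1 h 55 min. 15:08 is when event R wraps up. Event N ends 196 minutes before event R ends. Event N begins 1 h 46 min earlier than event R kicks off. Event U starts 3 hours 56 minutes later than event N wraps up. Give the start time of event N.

Event N ends at 15:08 − 196 min = 11:52.
Event U starts at 11:52 + 236 min = 15:48.
Event U ends at 15:48 + 115 min = 17:43.
Event R starts at 17:43 − 266 min = 13:17.
Event N starts at 13:17 − 106 min = 11:31.

11:31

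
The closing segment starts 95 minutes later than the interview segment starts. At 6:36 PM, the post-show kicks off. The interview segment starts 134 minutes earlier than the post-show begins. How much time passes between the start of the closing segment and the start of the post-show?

39 minutes

The interview segment starts at 6:36 PM − 134 min = 4:22 PM.
The closing segment starts at 4:22 PM + 95 min = 5:57 PM.
From 5:57 PM to 6:36 PM is 39 minutes.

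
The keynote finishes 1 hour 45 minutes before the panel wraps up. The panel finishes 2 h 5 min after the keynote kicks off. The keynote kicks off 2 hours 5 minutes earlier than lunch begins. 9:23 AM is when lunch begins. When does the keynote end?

7:38 AM

The keynote starts at 9:23 AM − 125 min = 7:18 AM.
The panel ends at 7:18 AM + 125 min = 9:23 AM.
The keynote ends at 9:23 AM − 105 min = 7:38 AM.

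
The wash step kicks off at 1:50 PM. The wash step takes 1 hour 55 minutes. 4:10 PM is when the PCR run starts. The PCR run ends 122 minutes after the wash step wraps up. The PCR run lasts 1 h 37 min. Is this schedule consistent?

Yes

The wash step ends at 1:50 PM + 115 min = 3:45 PM.
The PCR run ends at 3:45 PM + 122 min = 5:47 PM.
The PCR run starts at 5:47 PM − 97 min = 4:10 PM.
That matches the stated 4:10 PM, so the schedule is consistent.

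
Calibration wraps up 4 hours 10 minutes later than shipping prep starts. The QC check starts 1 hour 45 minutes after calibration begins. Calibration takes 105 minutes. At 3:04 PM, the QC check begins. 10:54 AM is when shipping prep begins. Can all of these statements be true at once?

Calibration ends at 10:54 AM + 250 min = 3:04 PM.
Calibration starts at 3:04 PM − 105 min = 1:19 PM.
The QC check starts at 1:19 PM + 105 min = 3:04 PM.
That matches the stated 3:04 PM, so the schedule is consistent.

Yes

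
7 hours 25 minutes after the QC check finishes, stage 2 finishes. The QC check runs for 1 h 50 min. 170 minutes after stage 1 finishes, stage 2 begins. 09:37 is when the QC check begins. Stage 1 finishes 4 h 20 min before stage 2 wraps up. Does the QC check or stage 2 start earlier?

the QC check

The QC check ends at 09:37 + 110 min = 11:27.
Stage 2 ends at 11:27 + 445 min = 18:52.
Stage 1 ends at 18:52 − 260 min = 14:32.
Stage 2 starts at 14:32 + 170 min = 17:22.
The QC check starts at 09:37 and stage 2 starts at 17:22, so the QC check is first.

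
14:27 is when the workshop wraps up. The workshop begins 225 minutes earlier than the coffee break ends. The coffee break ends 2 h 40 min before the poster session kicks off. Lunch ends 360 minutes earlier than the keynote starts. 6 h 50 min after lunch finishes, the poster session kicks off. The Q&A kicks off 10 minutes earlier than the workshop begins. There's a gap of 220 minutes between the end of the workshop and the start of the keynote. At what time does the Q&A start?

The keynote starts at 14:27 + 220 min = 18:07.
Lunch ends at 18:07 − 360 min = 12:07.
The poster session starts at 12:07 + 410 min = 18:57.
The coffee break ends at 18:57 − 160 min = 16:17.
The workshop starts at 16:17 − 225 min = 12:32.
The Q&A starts at 12:32 − 10 min = 12:22.

12:22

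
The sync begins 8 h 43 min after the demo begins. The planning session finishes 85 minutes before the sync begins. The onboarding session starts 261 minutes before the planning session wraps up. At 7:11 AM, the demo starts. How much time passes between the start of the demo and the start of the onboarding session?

2 h 57 min

The sync starts at 7:11 AM + 523 min = 3:54 PM.
The planning session ends at 3:54 PM − 85 min = 2:29 PM.
The onboarding session starts at 2:29 PM − 261 min = 10:08 AM.
From 7:11 AM to 10:08 AM is 2 h 57 min.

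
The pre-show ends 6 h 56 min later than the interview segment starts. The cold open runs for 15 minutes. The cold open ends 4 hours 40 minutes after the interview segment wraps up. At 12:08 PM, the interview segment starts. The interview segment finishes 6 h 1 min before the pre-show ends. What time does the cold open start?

The pre-show ends at 12:08 PM + 416 min = 7:04 PM.
The interview segment ends at 7:04 PM − 361 min = 1:03 PM.
The cold open ends at 1:03 PM + 280 min = 5:43 PM.
The cold open starts at 5:43 PM − 15 min = 5:28 PM.

5:28 PM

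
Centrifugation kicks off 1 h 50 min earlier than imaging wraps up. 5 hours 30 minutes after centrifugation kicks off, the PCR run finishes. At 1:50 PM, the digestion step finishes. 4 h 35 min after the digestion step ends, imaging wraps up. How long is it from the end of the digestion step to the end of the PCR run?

495 minutes

Imaging ends at 1:50 PM + 275 min = 6:25 PM.
Centrifugation starts at 6:25 PM − 110 min = 4:35 PM.
The PCR run ends at 4:35 PM + 330 min = 10:05 PM.
From 1:50 PM to 10:05 PM is 495 minutes.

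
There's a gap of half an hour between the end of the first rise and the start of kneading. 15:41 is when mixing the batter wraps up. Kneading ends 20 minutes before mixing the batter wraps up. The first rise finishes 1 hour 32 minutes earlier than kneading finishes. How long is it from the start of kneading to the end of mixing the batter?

Kneading ends at 15:41 − 20 min = 15:21.
The first rise ends at 15:21 − 92 min = 13:49.
Kneading starts at 13:49 + 30 min = 14:19.
From 14:19 to 15:41 is 82 minutes.

82 minutes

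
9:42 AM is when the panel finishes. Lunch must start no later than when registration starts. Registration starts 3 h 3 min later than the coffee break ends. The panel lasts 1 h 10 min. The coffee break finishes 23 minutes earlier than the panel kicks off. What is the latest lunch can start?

11:12 AM

The panel starts at 9:42 AM − 70 min = 8:32 AM.
The coffee break ends at 8:32 AM − 23 min = 8:09 AM.
Registration starts at 8:09 AM + 183 min = 11:12 AM.
Lunch is bounded by registration, so the latest it can start is 11:12 AM.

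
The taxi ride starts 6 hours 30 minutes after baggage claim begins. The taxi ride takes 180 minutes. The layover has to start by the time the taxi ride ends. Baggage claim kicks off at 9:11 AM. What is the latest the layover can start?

6:41 PM

The taxi ride starts at 9:11 AM + 390 min = 3:41 PM.
The taxi ride ends at 3:41 PM + 180 min = 6:41 PM.
The layover is bounded by the taxi ride, so the latest it can start is 6:41 PM.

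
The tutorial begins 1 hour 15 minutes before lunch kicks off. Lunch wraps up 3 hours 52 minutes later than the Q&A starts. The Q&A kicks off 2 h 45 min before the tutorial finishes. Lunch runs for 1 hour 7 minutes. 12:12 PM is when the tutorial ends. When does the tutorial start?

The Q&A starts at 12:12 PM − 165 min = 9:27 AM.
Lunch ends at 9:27 AM + 232 min = 1:19 PM.
Lunch starts at 1:19 PM − 67 min = 12:12 PM.
The tutorial starts at 12:12 PM − 75 min = 10:57 AM.

10:57 AM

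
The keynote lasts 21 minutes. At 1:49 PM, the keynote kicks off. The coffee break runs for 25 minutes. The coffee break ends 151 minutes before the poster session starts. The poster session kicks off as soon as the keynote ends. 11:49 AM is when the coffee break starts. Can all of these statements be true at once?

The keynote ends at 1:49 PM + 21 min = 2:10 PM.
So the poster session starts at 2:10 PM.
The coffee break ends at 2:10 PM − 151 min = 11:39 AM.
The coffee break starts at 11:39 AM − 25 min = 11:14 AM.
But the coffee break is also said to start at 11:49 AM — a 35-minute conflict.

No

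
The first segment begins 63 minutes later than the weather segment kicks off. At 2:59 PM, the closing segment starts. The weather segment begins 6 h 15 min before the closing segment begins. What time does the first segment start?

9:47 AM

The weather segment starts at 2:59 PM − 375 min = 8:44 AM.
The first segment starts at 8:44 AM + 63 min = 9:47 AM.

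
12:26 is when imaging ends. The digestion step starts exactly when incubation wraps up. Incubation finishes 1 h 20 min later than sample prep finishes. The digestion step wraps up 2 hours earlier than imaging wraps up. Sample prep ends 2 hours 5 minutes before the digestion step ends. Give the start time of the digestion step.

09:41

The digestion step ends at 12:26 − 120 min = 10:26.
Sample prep ends at 10:26 − 125 min = 08:21.
Incubation ends at 08:21 + 80 min = 09:41.
So the digestion step starts at 09:41.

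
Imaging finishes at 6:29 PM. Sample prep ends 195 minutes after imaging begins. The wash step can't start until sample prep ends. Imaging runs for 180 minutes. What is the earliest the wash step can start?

6:44 PM

Imaging starts at 6:29 PM − 180 min = 3:29 PM.
Sample prep ends at 3:29 PM + 195 min = 6:44 PM.
The wash step is bounded by sample prep, so the earliest it can start is 6:44 PM.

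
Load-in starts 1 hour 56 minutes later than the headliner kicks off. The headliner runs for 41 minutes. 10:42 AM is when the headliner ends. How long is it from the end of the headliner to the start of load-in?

1 hour 15 minutes

The headliner starts at 10:42 AM − 41 min = 10:01 AM.
Load-in starts at 10:01 AM + 116 min = 11:57 AM.
From 10:42 AM to 11:57 AM is 1 hour 15 minutes.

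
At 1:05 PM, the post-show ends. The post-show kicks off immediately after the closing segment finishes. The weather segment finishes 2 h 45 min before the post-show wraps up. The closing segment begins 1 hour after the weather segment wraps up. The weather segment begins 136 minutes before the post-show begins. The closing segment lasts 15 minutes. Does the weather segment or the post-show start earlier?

the weather segment

The weather segment ends at 1:05 PM − 165 min = 10:20 AM.
The closing segment starts at 10:20 AM + 60 min = 11:20 AM.
The closing segment ends at 11:20 AM + 15 min = 11:35 AM.
So the post-show starts at 11:35 AM.
The weather segment starts at 11:35 AM − 136 min = 9:19 AM.
The weather segment starts at 9:19 AM and the post-show starts at 11:35 AM, so the weather segment is first.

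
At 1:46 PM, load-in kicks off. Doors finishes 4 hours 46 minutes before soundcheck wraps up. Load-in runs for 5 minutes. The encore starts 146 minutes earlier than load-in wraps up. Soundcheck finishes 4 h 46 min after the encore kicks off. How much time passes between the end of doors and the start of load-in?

Load-in ends at 1:46 PM + 5 min = 1:51 PM.
The encore starts at 1:51 PM − 146 min = 11:25 AM.
Soundcheck ends at 11:25 AM + 286 min = 4:11 PM.
Doors ends at 4:11 PM − 286 min = 11:25 AM.
From 11:25 AM to 1:46 PM is 2 hours 21 minutes.

2 hours 21 minutes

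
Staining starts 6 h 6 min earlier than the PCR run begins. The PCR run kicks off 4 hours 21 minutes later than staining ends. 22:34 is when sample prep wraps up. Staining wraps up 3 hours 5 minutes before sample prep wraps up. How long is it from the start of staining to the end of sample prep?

Staining ends at 22:34 − 185 min = 19:29.
The PCR run starts at 19:29 + 261 min = 23:50.
Staining starts at 23:50 − 366 min = 17:44.
From 17:44 to 22:34 is 4 hours 50 minutes.

4 hours 50 minutes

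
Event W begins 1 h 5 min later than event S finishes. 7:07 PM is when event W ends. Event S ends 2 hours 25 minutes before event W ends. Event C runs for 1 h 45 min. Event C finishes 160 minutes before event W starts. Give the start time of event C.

1:22 PM

Event S ends at 7:07 PM − 145 min = 4:42 PM.
Event W starts at 4:42 PM + 65 min = 5:47 PM.
Event C ends at 5:47 PM − 160 min = 3:07 PM.
Event C starts at 3:07 PM − 105 min = 1:22 PM.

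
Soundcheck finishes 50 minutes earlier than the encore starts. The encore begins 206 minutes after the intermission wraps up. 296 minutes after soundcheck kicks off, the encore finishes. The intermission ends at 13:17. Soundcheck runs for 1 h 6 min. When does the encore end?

19:43

The encore starts at 13:17 + 206 min = 16:43.
Soundcheck ends at 16:43 − 50 min = 15:53.
Soundcheck starts at 15:53 − 66 min = 14:47.
The encore ends at 14:47 + 296 min = 19:43.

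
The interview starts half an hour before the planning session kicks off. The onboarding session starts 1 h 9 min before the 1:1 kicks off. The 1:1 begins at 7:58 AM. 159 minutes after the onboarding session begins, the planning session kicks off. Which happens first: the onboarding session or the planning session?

The onboarding session starts at 7:58 AM − 69 min = 6:49 AM.
The planning session starts at 6:49 AM + 159 min = 9:28 AM.
The onboarding session starts at 6:49 AM and the planning session starts at 9:28 AM, so the onboarding session is first.

the onboarding session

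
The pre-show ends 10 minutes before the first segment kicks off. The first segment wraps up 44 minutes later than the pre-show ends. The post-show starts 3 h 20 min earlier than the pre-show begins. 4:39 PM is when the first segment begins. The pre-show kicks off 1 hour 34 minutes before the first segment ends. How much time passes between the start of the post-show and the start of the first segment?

The pre-show ends at 4:39 PM − 10 min = 4:29 PM.
The first segment ends at 4:29 PM + 44 min = 5:13 PM.
The pre-show starts at 5:13 PM − 94 min = 3:39 PM.
The post-show starts at 3:39 PM − 200 min = 12:19 PM.
From 12:19 PM to 4:39 PM is 4 h 20 min.

4 h 20 min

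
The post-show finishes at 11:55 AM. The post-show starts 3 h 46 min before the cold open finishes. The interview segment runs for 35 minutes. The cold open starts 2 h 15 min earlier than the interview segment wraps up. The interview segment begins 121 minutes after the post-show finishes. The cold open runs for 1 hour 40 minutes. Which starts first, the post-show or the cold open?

the post-show

The interview segment starts at 11:55 AM + 121 min = 1:56 PM.
The interview segment ends at 1:56 PM + 35 min = 2:31 PM.
The cold open starts at 2:31 PM − 135 min = 12:16 PM.
The cold open ends at 12:16 PM + 100 min = 1:56 PM.
The post-show starts at 1:56 PM − 226 min = 10:10 AM.
The post-show starts at 10:10 AM and the cold open starts at 12:16 PM, so the post-show is first.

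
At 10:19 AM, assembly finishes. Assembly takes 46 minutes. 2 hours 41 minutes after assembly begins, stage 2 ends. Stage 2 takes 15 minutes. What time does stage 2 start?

Assembly starts at 10:19 AM − 46 min = 9:33 AM.
Stage 2 ends at 9:33 AM + 161 min = 12:14 PM.
Stage 2 starts at 12:14 PM − 15 min = 11:59 AM.

11:59 AM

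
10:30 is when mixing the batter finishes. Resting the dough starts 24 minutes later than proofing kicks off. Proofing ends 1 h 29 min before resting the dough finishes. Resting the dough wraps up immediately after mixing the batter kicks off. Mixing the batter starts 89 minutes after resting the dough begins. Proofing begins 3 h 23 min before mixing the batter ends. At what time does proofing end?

Proofing starts at 10:30 − 203 min = 07:07.
Resting the dough starts at 07:07 + 24 min = 07:31.
Mixing the batter starts at 07:31 + 89 min = 09:00.
So resting the dough ends at 09:00.
Proofing ends at 09:00 − 89 min = 07:31.

07:31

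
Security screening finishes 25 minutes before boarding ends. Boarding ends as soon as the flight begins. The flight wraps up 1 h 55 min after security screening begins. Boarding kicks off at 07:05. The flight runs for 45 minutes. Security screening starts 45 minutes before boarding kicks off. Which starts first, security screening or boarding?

security screening

Security screening starts at 07:05 − 45 min = 06:20.
Security screening starts at 06:20 and boarding starts at 07:05, so security screening is first.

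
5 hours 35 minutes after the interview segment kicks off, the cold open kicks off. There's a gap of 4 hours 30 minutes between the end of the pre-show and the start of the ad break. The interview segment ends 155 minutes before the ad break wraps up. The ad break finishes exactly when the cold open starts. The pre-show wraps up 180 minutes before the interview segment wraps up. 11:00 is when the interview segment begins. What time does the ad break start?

15:30

The cold open starts at 11:00 + 335 min = 16:35.
So the ad break ends at 16:35.
The interview segment ends at 16:35 − 155 min = 14:00.
The pre-show ends at 14:00 − 180 min = 11:00.
The ad break starts at 11:00 + 270 min = 15:30.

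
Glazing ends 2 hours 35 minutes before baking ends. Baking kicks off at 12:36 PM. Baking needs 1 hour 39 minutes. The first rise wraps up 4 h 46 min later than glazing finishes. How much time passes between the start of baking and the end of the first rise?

Baking ends at 12:36 PM + 99 min = 2:15 PM.
Glazing ends at 2:15 PM − 155 min = 11:40 AM.
The first rise ends at 11:40 AM + 286 min = 4:26 PM.
From 12:36 PM to 4:26 PM is 230 minutes.

230 minutes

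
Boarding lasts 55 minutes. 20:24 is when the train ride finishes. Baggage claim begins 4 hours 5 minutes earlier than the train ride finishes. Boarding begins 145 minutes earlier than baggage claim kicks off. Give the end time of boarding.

14:49

Baggage claim starts at 20:24 − 245 min = 16:19.
Boarding starts at 16:19 − 145 min = 13:54.
Boarding ends at 13:54 + 55 min = 14:49.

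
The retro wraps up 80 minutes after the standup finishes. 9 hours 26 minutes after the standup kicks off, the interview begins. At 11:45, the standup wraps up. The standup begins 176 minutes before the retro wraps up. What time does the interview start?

The retro ends at 11:45 + 80 min = 13:05.
The standup starts at 13:05 − 176 min = 10:09.
The interview starts at 10:09 + 566 min = 19:35.

19:35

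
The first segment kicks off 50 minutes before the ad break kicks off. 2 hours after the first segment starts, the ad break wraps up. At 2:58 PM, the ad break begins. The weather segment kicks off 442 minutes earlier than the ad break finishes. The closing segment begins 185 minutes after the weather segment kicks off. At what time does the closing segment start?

11:51 AM

The first segment starts at 2:58 PM − 50 min = 2:08 PM.
The ad break ends at 2:08 PM + 120 min = 4:08 PM.
The weather segment starts at 4:08 PM − 442 min = 8:46 AM.
The closing segment starts at 8:46 AM + 185 min = 11:51 AM.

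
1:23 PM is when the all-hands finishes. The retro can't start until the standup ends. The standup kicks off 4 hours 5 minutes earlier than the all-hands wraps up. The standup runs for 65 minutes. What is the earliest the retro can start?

10:23 AM

The standup starts at 1:23 PM − 245 min = 9:18 AM.
The standup ends at 9:18 AM + 65 min = 10:23 AM.
The retro is bounded by the standup, so the earliest it can start is 10:23 AM.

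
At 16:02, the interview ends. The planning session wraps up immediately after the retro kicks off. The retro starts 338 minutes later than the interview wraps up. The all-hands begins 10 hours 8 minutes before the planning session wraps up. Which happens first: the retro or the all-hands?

the all-hands

The retro starts at 16:02 + 338 min = 21:40.
So the planning session ends at 21:40.
The all-hands starts at 21:40 − 608 min = 11:32.
The retro starts at 21:40 and the all-hands starts at 11:32, so the all-hands is first.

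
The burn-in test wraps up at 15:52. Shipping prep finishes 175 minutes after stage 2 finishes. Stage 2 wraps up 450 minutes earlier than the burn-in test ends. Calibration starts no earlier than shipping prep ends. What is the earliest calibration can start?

Stage 2 ends at 15:52 − 450 min = 08:22.
Shipping prep ends at 08:22 + 175 min = 11:17.
Calibration is bounded by shipping prep, so the earliest it can start is 11:17.

11:17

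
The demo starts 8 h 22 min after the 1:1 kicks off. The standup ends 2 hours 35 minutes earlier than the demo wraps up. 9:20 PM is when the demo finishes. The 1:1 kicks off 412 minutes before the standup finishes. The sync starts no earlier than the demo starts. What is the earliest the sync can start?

The standup ends at 9:20 PM − 155 min = 6:45 PM.
The 1:1 starts at 6:45 PM − 412 min = 11:53 AM.
The demo starts at 11:53 AM + 502 min = 8:15 PM.
The sync is bounded by the demo, so the earliest it can start is 8:15 PM.

8:15 PM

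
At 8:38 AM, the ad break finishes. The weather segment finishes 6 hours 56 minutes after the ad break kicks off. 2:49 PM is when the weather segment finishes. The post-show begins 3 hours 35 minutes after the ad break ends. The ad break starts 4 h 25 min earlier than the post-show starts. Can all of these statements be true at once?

The post-show starts at 8:38 AM + 215 min = 12:13 PM.
The ad break starts at 12:13 PM − 265 min = 7:48 AM.
The weather segment ends at 7:48 AM + 416 min = 2:44 PM.
But the weather segment is also said to end at 2:49 PM — a 5-minute conflict.

No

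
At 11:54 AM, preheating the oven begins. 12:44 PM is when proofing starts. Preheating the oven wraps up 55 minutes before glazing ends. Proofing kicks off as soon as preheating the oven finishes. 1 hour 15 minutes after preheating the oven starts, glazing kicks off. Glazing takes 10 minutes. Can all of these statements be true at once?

Glazing starts at 11:54 AM + 75 min = 1:09 PM.
Glazing ends at 1:09 PM + 10 min = 1:19 PM.
Preheating the oven ends at 1:19 PM − 55 min = 12:24 PM.
So proofing starts at 12:24 PM.
But proofing is also said to start at 12:44 PM — a 20-minute conflict.

No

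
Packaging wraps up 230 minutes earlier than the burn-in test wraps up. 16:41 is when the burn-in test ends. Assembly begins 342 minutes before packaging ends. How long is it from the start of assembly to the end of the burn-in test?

Packaging ends at 16:41 − 230 min = 12:51.
Assembly starts at 12:51 − 342 min = 07:09.
From 07:09 to 16:41 is 572 minutes.

572 minutes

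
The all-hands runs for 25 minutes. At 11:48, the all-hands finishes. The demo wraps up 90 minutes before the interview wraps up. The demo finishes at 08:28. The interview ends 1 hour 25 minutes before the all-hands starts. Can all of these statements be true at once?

Yes

The all-hands starts at 11:48 − 25 min = 11:23.
The interview ends at 11:23 − 85 min = 09:58.
The demo ends at 09:58 − 90 min = 08:28.
That matches the stated 08:28, so the schedule is consistent.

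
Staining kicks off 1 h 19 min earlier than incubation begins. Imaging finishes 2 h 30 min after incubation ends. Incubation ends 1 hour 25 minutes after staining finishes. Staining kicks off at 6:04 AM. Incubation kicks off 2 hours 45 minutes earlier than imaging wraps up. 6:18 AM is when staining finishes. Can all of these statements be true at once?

No

Incubation ends at 6:18 AM + 85 min = 7:43 AM.
Imaging ends at 7:43 AM + 150 min = 10:13 AM.
Incubation starts at 10:13 AM − 165 min = 7:28 AM.
Staining starts at 7:28 AM − 79 min = 6:09 AM.
But staining is also said to start at 6:04 AM — a 5-minute conflict.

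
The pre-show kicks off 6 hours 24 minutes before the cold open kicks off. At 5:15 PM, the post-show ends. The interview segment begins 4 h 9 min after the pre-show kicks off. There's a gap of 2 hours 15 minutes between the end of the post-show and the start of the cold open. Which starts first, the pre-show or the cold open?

the pre-show

The cold open starts at 5:15 PM + 135 min = 7:30 PM.
The pre-show starts at 7:30 PM − 384 min = 1:06 PM.
The pre-show starts at 1:06 PM and the cold open starts at 7:30 PM, so the pre-show is first.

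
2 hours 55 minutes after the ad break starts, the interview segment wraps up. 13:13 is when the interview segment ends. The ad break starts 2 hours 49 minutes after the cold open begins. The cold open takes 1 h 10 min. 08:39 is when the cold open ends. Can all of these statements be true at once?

Yes

The cold open starts at 08:39 − 70 min = 07:29.
The ad break starts at 07:29 + 169 min = 10:18.
The interview segment ends at 10:18 + 175 min = 13:13.
That matches the stated 13:13, so the schedule is consistent.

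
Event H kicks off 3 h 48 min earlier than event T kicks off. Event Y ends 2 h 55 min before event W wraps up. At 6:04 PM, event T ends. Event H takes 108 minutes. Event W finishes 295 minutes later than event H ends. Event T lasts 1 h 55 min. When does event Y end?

4:09 PM

Event T starts at 6:04 PM − 115 min = 4:09 PM.
Event H starts at 4:09 PM − 228 min = 12:21 PM.
Event H ends at 12:21 PM + 108 min = 2:09 PM.
Event W ends at 2:09 PM + 295 min = 7:04 PM.
Event Y ends at 7:04 PM − 175 min = 4:09 PM.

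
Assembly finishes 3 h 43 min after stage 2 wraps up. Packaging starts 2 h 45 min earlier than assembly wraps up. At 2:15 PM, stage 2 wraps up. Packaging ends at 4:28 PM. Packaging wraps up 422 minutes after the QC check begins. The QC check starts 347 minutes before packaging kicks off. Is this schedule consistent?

Yes

Assembly ends at 2:15 PM + 223 min = 5:58 PM.
Packaging starts at 5:58 PM − 165 min = 3:13 PM.
The QC check starts at 3:13 PM − 347 min = 9:26 AM.
Packaging ends at 9:26 AM + 422 min = 4:28 PM.
That matches the stated 4:28 PM, so the schedule is consistent.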